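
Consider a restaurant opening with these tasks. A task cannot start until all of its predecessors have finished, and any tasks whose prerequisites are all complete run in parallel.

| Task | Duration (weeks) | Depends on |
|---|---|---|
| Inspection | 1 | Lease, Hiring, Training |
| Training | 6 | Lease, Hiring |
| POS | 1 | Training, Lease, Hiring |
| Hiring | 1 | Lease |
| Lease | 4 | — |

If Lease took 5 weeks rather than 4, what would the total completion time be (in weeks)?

13

Baseline: Lease→Hiring→Training→POS = 4+1+6+1 = 12 → 12 weeks.
Lease lies on that path, so at 5 weeks the path becomes 13 weeks.
The critical path is still Lease→Hiring→Training→POS; finish is now 13 weeks.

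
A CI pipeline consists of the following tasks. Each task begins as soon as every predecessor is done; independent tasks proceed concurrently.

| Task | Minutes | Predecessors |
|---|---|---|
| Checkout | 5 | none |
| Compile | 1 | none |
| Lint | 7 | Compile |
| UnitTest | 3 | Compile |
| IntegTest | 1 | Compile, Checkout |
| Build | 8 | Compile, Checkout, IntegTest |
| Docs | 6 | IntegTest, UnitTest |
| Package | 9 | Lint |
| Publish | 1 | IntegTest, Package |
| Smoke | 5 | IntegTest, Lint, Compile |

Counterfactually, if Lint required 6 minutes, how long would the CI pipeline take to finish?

17

Critical path before the change: Compile→Lint→Package→Publish = 1+7+9+1 = 18 giving 18 minutes.
Lint is on the critical path; changing it to 6 makes that path 17 minutes.
That remains the longest chain; total 17 minutes.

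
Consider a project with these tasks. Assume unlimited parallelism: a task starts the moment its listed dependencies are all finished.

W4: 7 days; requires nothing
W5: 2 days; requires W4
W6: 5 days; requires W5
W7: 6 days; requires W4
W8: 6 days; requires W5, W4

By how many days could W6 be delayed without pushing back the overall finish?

W4→W5→W8 = 7+2+6 = 15 sets the makespan at 15 days.
W6 finishes as early as 14 and must finish by 15.
Slack of W6 = 10 − 9 = 1 day.

1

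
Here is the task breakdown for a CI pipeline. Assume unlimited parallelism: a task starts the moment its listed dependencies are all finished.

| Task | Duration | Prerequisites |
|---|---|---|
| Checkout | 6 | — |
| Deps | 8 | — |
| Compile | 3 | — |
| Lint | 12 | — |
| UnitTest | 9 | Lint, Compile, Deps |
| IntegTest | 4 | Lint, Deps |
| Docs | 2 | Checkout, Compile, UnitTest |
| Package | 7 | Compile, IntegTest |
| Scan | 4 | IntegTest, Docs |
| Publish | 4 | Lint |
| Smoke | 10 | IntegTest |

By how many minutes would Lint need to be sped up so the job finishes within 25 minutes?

Current finish: 27 minutes; target: 25.
Lint is on every critical path, so each minute cut from Lint cuts the finish by one (this holds down to a finish of 23).
Need 27 − 25 = 2 minutes off Lint → Lint becomes 10 minutes, finish becomes 25.

2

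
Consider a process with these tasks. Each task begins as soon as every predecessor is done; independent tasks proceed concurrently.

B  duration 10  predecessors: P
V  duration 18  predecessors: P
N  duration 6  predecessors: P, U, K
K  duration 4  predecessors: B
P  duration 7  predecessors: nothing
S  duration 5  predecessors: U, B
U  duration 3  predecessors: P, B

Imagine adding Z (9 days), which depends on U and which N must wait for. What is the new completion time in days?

35

Originally the job takes 27 days.
With Z inserted, N now waits for max(P, U, K, Z).
New critical path: P→B→U→Z→N = 7+10+3+9+6 = 35 ⇒ 35 days.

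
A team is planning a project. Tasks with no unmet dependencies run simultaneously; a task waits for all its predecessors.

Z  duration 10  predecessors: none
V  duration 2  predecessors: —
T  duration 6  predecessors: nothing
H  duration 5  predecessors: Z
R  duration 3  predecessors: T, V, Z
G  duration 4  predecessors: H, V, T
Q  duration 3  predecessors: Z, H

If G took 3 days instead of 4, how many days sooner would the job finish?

1

The binding path is Z→H→G = 10+5+4 = 19; finish at 19 days.
G lies on that path, so at 3 days the path becomes 18 days.
The critical path is still Z→H→G; finish is now 18 days.
Change in finish: 18 − 19 = -1 days.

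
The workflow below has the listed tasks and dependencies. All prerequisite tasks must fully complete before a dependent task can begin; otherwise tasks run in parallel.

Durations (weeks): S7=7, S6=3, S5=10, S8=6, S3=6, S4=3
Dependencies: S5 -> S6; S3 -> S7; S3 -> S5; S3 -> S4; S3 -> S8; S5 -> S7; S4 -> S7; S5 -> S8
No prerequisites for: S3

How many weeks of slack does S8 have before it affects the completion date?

1

Critical path: S3→S5→S7 = 6+10+7 = 23, so the finish is 23 weeks.
Longest path through S8: 22 weeks (earliest finish 22, latest finish 23).
So S8 can slip 23 − 22 = 1 week.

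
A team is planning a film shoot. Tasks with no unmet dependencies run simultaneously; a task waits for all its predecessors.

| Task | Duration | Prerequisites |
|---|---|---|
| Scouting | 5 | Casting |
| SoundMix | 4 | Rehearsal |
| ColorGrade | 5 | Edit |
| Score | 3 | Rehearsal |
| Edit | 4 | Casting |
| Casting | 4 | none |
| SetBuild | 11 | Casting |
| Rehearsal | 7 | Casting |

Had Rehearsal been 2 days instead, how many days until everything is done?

15

The binding path is Casting→Rehearsal→SoundMix = 4+7+4 = 15; finish at 15 days.
Since Rehearsal is critical, the -5 change carries straight to that chain (now 10 days).
New critical path: Casting→SetBuild = 4+11 = 15 ⇒ 15 days.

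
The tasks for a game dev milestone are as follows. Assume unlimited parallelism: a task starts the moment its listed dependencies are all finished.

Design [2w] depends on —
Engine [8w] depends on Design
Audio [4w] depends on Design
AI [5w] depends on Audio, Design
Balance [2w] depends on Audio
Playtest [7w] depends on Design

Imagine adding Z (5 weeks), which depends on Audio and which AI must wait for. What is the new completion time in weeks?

Originally the schedule takes 11 weeks.
With Z inserted, AI now waits for max(Audio, Design, Z).
New critical path: Design→Audio→Z→AI = 2+4+5+5 = 16 ⇒ 16 weeks.

16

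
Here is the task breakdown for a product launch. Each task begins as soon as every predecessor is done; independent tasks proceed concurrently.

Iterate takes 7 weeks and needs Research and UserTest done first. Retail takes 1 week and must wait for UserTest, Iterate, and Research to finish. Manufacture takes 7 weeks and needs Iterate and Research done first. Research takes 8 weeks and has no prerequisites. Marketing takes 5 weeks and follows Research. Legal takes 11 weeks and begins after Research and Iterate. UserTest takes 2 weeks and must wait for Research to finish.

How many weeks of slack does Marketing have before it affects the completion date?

15

The longest chain is Research→UserTest→Iterate→Legal = 8+2+7+11 = 28; overall finish 28 weeks.
Longest path through Marketing: 13 weeks (earliest finish 13, latest finish 28).
So Marketing can slip 28 − 13 = 15 weeks.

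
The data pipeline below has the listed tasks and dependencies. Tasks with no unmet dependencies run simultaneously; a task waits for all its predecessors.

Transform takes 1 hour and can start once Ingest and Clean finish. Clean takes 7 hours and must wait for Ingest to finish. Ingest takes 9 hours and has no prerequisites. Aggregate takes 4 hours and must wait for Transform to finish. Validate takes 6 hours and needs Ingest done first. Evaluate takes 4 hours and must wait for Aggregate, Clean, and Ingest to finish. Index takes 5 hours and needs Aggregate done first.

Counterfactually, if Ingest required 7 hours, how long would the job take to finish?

24

As given, the longest chain is Ingest→Clean→Transform→Aggregate→Index = 9+7+1+4+5 = 26, so the finish is 26 hours.
Ingest lies on that path, so at 7 hours the path becomes 24 hours.
The critical path is still Ingest→Clean→Transform→Aggregate→Index; finish is now 24 hours.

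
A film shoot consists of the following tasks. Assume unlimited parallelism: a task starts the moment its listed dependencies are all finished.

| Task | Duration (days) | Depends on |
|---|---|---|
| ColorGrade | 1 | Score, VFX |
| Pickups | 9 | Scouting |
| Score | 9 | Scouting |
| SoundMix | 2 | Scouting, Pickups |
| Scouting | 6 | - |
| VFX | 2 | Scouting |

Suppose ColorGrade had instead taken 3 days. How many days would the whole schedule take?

18

Actual critical path: Scouting→Pickups→SoundMix = 6+9+2 = 17 ⇒ 17 days.
ColorGrade has 1 day of float (longest path through it is 16).
Now Scouting→Score→ColorGrade = 6+9+3 = 18 is longest, so the finish becomes 18 days.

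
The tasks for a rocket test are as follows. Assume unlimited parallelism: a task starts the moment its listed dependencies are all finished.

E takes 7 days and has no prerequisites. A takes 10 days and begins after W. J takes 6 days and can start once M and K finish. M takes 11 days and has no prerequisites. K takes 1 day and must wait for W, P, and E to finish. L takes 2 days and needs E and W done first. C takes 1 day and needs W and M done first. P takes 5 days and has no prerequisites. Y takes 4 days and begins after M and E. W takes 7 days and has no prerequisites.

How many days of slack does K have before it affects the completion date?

W→A = 7+10 = 17 sets the makespan at 17 days.
K finishes as early as 8 and must finish by 11.
So K can slip 11 − 8 = 3 days.

3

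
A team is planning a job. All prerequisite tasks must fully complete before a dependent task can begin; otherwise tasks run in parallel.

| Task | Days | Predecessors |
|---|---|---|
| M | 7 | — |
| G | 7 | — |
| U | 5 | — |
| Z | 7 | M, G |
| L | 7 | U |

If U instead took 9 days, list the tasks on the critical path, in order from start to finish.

U, L

Critical path before the change: M→Z = 7+7 = 14 giving 14 days.
U has 2 days of float (longest path through it is 12).
Now U→L = 9+7 = 16 is longest, so the finish becomes 16 days.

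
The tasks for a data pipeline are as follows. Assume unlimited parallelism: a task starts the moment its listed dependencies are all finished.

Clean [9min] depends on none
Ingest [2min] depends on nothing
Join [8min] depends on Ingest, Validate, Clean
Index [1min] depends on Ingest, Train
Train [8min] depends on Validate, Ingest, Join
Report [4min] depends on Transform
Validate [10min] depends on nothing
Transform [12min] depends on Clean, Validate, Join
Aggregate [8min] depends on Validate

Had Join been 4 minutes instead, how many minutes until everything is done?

As given, the longest chain is Validate→Join→Transform→Report = 10+8+12+4 = 34, so the finish is 34 minutes.
Since Join is critical, the -4 change carries straight to that chain (now 30 minutes).
The critical path is still Validate→Join→Transform→Report; finish is now 30 minutes.

30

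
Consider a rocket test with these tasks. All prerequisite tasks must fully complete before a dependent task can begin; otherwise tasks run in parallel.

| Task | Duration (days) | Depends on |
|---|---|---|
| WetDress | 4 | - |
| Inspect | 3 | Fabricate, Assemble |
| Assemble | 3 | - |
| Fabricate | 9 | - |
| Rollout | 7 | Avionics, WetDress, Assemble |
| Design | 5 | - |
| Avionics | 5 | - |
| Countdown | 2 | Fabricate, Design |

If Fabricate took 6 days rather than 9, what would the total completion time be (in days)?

12

As given, the longest chain is Fabricate→Inspect = 9+3 = 12, so the finish is 12 days.
Fabricate is on the critical path; changing it to 6 makes that path 9 days.
New critical path: Avionics→Rollout = 5+7 = 12 ⇒ 12 days.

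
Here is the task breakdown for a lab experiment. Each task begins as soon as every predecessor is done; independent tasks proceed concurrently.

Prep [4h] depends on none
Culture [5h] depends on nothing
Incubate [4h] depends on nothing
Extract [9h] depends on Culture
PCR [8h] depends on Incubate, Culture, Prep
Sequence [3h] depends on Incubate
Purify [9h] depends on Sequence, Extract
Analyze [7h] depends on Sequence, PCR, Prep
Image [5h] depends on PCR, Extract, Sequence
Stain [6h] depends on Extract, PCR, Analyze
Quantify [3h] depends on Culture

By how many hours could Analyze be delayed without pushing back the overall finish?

The longest chain is Culture→PCR→Analyze→Stain = 5+8+7+6 = 26; overall finish 26 hours.
Analyze finishes as early as 20 and must finish by 20.
So Analyze can slip 20 − 20 = 0 hours.

0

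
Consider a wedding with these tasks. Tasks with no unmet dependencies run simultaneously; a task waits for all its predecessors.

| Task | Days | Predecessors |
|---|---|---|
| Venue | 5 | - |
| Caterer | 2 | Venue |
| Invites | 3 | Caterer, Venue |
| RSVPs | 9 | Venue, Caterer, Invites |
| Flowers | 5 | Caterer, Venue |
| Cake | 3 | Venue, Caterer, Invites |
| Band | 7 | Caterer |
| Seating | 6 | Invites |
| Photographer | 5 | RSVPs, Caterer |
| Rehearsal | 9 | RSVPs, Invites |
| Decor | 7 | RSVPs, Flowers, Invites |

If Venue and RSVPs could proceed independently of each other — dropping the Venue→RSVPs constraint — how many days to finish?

28

Original critical path: Venue→Caterer→Invites→RSVPs→Rehearsal = 5+2+3+9+9 = 28 ⇒ 28 days.
Dropping Venue→RSVPs doesn't change RSVPs's earliest start (10); another predecessor still binds.
New critical path: Venue→Caterer→Invites→RSVPs→Rehearsal = 5+2+3+9+9 = 28 ⇒ 28 days.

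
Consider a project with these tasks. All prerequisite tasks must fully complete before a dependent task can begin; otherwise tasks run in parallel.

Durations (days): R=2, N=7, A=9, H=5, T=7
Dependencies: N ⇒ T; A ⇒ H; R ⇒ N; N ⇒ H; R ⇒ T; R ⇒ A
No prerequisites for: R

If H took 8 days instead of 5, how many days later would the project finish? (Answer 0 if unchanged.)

Actual critical path: R→A→H = 2+9+5 = 16 ⇒ 16 days.
H is on the critical path; changing it to 8 makes that path 19 days.
No other chain overtakes it, so the finish is 19 days.
Change in finish: 19 − 16 = +3 days.

3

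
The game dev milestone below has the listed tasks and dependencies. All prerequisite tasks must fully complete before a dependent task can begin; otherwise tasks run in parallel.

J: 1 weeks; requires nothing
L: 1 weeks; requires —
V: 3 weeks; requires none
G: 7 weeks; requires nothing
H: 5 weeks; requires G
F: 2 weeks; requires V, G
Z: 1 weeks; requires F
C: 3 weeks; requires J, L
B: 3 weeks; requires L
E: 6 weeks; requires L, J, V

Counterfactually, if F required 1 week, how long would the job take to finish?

12

The binding path is G→H = 7+5 = 12; finish at 12 weeks.
The longest path through F is only 10 weeks, so F has float 2.
No other chain overtakes it, so the finish is 12 weeks.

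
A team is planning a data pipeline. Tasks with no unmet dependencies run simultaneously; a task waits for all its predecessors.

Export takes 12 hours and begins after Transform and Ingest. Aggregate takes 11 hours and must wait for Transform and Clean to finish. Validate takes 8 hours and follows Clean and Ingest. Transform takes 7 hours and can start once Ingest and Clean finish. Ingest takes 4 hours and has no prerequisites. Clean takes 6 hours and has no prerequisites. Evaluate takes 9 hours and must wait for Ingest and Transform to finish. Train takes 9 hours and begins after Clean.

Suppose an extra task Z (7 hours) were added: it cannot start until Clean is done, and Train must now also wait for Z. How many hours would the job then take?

25

Originally the job takes 25 hours.
With Z inserted, Train now waits for max(Clean, Z).
New critical path: Clean→Transform→Export = 6+7+12 = 25 ⇒ 25 hours.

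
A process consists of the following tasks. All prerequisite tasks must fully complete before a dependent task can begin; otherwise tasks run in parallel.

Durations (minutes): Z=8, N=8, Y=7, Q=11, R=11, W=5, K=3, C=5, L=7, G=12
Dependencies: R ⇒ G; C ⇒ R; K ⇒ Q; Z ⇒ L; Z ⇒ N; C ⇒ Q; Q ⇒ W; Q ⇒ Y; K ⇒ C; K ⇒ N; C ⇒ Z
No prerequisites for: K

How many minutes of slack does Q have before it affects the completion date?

Critical path: K→C→R→G = 3+5+11+12 = 31, so the finish is 31 minutes.
Q finishes as early as 19 and must finish by 24.
Slack of Q = 13 − 8 = 5 minutes.

5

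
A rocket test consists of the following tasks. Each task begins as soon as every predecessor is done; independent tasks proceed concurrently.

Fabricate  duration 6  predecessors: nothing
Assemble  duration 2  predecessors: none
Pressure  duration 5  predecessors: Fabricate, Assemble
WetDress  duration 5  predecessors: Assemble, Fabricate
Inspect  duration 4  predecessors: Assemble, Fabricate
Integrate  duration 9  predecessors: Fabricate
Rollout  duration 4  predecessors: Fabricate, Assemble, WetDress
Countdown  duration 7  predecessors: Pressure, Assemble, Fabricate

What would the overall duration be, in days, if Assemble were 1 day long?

18

Actual critical path: Fabricate→Pressure→Countdown = 6+5+7 = 18 ⇒ 18 days.
Assemble is off the critical path — its longest chain is 14 days, giving 4 of slack.
No other chain overtakes it, so the finish is 18 days.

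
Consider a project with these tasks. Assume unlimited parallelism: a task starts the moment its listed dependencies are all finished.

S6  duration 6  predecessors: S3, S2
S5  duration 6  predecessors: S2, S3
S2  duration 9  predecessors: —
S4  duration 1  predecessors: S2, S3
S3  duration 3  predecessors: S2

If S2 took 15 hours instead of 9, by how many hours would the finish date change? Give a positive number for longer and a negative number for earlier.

Baseline: S2→S3→S5 = 9+3+6 = 18 → 18 hours.
S2 lies on that path, so at 15 hours the path becomes 24 hours.
The critical path is still S2→S3→S5; finish is now 24 hours.
Change in finish: 24 − 18 = +6 hours.

6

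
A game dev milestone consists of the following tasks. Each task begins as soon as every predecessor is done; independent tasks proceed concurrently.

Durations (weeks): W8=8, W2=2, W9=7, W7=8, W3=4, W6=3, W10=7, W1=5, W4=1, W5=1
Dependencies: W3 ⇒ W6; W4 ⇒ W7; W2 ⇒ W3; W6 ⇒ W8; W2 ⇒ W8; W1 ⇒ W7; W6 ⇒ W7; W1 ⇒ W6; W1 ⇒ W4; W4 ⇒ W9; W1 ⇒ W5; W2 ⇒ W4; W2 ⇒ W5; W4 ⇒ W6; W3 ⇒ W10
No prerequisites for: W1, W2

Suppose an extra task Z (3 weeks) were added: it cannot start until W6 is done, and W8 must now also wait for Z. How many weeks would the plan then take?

20

Originally the plan takes 17 weeks.
With Z inserted, W8 now waits for max(W2, W6, Z).
New critical path: W1→W4→W6→Z→W8 = 5+1+3+3+8 = 20 ⇒ 20 weeks.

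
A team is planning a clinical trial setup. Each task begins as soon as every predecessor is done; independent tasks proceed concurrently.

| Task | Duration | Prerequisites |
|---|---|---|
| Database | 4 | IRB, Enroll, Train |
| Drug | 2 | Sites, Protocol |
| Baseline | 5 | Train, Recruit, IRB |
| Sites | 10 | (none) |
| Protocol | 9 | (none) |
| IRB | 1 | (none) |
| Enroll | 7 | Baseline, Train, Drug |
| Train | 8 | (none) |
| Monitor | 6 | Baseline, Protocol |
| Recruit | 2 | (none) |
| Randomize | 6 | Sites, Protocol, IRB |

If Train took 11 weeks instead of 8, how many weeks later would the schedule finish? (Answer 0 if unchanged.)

3

Actual critical path: Train→Baseline→Enroll→Database = 8+5+7+4 = 24 ⇒ 24 weeks.
Train is on the critical path; changing it to 11 makes that path 27 weeks.
The critical path is still Train→Baseline→Enroll→Database; finish is now 27 weeks.
Change in finish: 27 − 24 = +3 weeks.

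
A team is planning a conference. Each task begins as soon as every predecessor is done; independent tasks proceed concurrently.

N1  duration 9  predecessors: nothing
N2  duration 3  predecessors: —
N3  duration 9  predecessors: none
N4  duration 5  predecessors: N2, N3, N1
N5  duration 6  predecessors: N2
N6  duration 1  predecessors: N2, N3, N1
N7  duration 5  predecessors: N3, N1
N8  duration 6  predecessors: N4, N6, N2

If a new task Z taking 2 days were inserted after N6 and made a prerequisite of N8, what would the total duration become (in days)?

Originally the plan takes 20 days.
With Z inserted, N8 now waits for max(N4, N6, N2, Z).
New critical path: N1→N4→N8 = 9+5+6 = 20 ⇒ 20 days.

20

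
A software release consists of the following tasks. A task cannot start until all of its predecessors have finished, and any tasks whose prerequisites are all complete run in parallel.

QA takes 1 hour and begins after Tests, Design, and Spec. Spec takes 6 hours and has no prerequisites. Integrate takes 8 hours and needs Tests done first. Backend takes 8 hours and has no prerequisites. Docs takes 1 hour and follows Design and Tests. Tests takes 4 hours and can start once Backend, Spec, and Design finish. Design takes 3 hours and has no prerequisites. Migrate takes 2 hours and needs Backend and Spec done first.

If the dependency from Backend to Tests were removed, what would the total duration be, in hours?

18

Before: longest chain Backend→Tests→Integrate = 8+4+8 = 20, finish 20.
Without Backend→Tests, Tests's earliest start moves from 8 to 6.
The longest chain is now Spec→Tests→Integrate = 6+4+8 = 18, so the project takes 18 hours.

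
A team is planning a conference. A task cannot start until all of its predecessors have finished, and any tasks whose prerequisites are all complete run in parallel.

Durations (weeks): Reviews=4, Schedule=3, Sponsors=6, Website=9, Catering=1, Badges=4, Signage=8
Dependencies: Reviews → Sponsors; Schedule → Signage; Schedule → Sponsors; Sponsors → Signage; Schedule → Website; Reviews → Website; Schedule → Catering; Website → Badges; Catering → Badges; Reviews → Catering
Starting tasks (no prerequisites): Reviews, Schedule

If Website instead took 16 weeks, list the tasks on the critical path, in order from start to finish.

As given, the longest chain is Reviews→Sponsors→Signage = 4+6+8 = 18, so the finish is 18 weeks.
Website has 1 week of float (longest path through it is 17).
New critical path: Reviews→Website→Badges = 4+16+4 = 24 ⇒ 24 weeks.

Reviews, Website, Badges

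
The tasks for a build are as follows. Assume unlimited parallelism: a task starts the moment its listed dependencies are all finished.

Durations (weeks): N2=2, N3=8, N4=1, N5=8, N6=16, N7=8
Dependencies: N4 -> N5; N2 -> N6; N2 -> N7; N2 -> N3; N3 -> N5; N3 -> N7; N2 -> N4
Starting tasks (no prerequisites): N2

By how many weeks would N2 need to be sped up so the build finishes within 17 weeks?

1

Current finish: 18 weeks; target: 17.
N2 is on every critical path, so each week cut from N2 cuts the finish by one (this holds down to a finish of 17).
Need 18 − 17 = 1 week off N2 → N2 becomes 1 week, finish becomes 17.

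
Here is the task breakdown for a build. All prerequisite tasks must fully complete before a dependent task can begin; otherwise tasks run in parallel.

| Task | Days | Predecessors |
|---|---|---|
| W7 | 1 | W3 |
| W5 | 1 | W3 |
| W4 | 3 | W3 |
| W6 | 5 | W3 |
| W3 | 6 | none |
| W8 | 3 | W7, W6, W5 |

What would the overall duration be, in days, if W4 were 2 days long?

Actual critical path: W3→W6→W8 = 6+5+3 = 14 ⇒ 14 days.
The longest path through W4 is only 9 days, so W4 has float 5.
No other chain overtakes it, so the finish is 14 days.

14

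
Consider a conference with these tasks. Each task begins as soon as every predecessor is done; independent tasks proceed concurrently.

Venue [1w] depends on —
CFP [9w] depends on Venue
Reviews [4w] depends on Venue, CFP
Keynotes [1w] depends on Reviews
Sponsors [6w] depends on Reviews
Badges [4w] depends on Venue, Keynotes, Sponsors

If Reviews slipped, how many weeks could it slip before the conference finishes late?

Venue→CFP→Reviews→Sponsors→Badges = 1+9+4+6+4 = 24 sets the makespan at 24 weeks.
Reviews finishes as early as 14 and must finish by 14.
Float = 24 − 24 = 0.

0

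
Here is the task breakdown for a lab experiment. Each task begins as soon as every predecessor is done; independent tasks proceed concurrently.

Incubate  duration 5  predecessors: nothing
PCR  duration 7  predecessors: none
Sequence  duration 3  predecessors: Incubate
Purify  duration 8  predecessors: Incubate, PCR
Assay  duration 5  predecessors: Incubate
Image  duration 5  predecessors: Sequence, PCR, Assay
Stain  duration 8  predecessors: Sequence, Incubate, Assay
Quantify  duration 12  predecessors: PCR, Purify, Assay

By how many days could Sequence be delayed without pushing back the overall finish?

11

The longest chain is PCR→Purify→Quantify = 7+8+12 = 27; overall finish 27 days.
Sequence finishes as early as 8 and must finish by 19.
Slack of Sequence = 16 − 5 = 11 days.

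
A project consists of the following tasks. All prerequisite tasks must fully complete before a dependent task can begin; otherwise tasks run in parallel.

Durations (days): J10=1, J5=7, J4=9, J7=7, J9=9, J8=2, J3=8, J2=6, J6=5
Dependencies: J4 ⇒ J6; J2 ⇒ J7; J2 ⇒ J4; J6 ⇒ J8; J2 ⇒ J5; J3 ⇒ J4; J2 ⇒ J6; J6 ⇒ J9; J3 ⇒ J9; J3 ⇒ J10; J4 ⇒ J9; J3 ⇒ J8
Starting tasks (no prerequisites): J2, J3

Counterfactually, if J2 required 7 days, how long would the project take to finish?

31

As given, the longest chain is J3→J4→J6→J9 = 8+9+5+9 = 31, so the finish is 31 days.
J2 has 2 days of float (longest path through it is 29).
That remains the longest chain; total 31 days.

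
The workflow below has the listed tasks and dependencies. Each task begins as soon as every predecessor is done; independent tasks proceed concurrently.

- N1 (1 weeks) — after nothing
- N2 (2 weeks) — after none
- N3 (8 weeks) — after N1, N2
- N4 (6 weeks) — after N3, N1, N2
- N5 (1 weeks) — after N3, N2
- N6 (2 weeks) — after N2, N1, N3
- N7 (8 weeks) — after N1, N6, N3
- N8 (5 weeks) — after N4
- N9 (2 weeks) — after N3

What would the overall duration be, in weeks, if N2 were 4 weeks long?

Baseline: N2→N3→N4→N8 = 2+8+6+5 = 21 → 21 weeks.
Since N2 is critical, the +2 change carries straight to that chain (now 23 weeks).
The critical path is still N2→N3→N4→N8; finish is now 23 weeks.

23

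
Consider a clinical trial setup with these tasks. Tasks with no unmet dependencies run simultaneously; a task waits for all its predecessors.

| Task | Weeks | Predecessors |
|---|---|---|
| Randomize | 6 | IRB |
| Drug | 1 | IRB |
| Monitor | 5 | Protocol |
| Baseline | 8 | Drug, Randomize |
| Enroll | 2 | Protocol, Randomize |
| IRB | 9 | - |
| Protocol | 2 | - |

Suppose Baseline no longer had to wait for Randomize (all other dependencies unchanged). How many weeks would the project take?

18

Original critical path: IRB→Randomize→Baseline = 9+6+8 = 23 ⇒ 23 weeks.
Without Randomize→Baseline, Baseline's earliest start moves from 15 to 10.
The longest chain is now IRB→Drug→Baseline = 9+1+8 = 18, so the project takes 18 weeks.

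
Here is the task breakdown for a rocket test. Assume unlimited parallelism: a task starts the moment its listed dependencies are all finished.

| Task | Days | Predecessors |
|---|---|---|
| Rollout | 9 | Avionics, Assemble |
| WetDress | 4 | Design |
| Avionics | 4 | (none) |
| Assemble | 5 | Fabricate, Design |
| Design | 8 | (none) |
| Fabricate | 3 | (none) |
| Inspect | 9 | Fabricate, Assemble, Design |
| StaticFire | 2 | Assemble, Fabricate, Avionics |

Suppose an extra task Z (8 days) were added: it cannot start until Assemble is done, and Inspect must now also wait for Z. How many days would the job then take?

30

Originally the job takes 22 days.
With Z inserted, Inspect now waits for max(Fabricate, Assemble, Design, Z).
New critical path: Design→Assemble→Z→Inspect = 8+5+8+9 = 30 ⇒ 30 days.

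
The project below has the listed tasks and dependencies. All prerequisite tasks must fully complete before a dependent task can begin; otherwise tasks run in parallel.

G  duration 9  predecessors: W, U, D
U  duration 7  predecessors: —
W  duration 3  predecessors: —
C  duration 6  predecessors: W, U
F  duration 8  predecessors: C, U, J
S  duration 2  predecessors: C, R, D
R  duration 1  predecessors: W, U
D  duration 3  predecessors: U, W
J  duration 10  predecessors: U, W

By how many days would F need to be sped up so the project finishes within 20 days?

5

Current finish: 25 days; target: 20.
F is on every critical path, so each day cut from F cuts the finish by one (this holds down to a finish of 19).
Need 25 − 20 = 5 days off F → F becomes 3 days, finish becomes 20.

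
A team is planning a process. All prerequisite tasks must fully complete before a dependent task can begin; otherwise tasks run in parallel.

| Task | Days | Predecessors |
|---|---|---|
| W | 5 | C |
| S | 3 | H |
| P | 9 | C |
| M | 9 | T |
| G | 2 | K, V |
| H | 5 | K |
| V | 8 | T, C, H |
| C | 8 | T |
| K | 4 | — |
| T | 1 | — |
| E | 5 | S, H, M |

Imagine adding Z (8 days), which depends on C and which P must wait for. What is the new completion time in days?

Originally the plan takes 19 days.
With Z inserted, P now waits for max(C, Z).
New critical path: T→C→Z→P = 1+8+8+9 = 26 ⇒ 26 days.

26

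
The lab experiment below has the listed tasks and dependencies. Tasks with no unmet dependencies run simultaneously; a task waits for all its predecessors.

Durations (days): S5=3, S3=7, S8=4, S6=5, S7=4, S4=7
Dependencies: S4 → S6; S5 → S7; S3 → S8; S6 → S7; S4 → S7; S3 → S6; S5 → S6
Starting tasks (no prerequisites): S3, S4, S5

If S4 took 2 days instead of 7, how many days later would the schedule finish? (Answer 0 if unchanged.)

Actual critical path: S4→S6→S7 = 7+5+4 = 16 ⇒ 16 days.
Since S4 is critical, the -5 change carries straight to that chain (now 11 days).
The binding chain switches to S3→S6→S7 = 7+5+4 = 16; finish 16 days.
Change in finish: 16 − 16 = +0 days.

0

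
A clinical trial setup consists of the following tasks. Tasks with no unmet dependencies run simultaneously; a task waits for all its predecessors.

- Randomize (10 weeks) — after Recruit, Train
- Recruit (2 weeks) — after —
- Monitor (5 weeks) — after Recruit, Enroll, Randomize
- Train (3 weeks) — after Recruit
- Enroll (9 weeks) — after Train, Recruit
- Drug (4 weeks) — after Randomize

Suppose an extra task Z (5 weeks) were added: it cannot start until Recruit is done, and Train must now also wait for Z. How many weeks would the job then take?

Originally the job takes 20 weeks.
With Z inserted, Train now waits for max(Recruit, Z).
New critical path: Recruit→Z→Train→Randomize→Monitor = 2+5+3+10+5 = 25 ⇒ 25 weeks.

25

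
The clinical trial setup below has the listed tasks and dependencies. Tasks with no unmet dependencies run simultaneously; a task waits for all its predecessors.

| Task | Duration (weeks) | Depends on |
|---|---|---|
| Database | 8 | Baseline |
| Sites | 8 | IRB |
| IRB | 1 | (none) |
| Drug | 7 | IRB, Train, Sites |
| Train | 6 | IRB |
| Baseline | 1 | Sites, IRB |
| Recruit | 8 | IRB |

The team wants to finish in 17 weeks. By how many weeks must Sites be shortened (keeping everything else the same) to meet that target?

1

Current finish: 18 weeks; target: 17.
Sites is on every critical path, so each week cut from Sites cuts the finish by one (this holds down to a finish of 14).
Need 18 − 17 = 1 week off Sites → Sites becomes 7 weeks, finish becomes 17.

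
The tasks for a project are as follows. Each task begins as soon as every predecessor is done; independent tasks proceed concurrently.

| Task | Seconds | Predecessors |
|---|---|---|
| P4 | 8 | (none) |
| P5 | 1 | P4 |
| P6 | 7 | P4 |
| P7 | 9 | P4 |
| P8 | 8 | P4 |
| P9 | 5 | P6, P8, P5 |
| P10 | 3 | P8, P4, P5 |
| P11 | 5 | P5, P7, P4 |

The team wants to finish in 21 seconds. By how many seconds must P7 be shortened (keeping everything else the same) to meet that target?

Current finish: 22 seconds; target: 21.
P7 is on every critical path, so each second cut from P7 cuts the finish by one (this holds down to a finish of 21).
Need 22 − 21 = 1 second off P7 → P7 becomes 8 seconds, finish becomes 21.

1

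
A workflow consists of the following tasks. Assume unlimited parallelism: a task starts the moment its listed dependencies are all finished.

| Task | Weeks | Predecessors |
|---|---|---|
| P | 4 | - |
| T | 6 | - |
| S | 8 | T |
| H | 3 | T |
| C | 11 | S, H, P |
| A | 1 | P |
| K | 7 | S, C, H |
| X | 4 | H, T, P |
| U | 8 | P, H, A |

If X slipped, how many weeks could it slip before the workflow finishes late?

The longest chain is T→S→C→K = 6+8+11+7 = 32; overall finish 32 weeks.
X finishes as early as 13 and must finish by 32.
Slack of X = 28 − 9 = 19 weeks.

19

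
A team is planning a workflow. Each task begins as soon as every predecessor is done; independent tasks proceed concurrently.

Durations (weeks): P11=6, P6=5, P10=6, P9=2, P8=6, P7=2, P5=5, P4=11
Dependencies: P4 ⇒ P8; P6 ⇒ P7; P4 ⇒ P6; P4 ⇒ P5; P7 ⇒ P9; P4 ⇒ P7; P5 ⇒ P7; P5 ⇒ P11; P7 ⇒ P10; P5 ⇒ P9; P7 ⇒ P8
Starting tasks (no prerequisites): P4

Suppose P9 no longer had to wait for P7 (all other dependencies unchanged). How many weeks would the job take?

24

With the dependency in place, P4→P5→P7→P8 = 11+5+2+6 = 24 sets the finish at 24 weeks.
Without P7→P9, P9's earliest start moves from 18 to 16.
New critical path: P4→P5→P7→P8 = 11+5+2+6 = 24 ⇒ 24 weeks.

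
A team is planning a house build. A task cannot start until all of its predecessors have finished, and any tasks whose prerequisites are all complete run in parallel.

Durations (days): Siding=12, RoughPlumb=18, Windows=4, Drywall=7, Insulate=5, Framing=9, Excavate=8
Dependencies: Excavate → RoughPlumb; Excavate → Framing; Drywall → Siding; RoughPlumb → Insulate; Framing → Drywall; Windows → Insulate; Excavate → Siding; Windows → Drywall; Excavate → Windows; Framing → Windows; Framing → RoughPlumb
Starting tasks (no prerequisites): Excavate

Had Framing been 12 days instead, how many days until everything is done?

43

The binding path is Excavate→Framing→Windows→Drywall→Siding = 8+9+4+7+12 = 40; finish at 40 days.
Since Framing is critical, the +3 change carries straight to that chain (now 43 days).
No other chain overtakes it, so the finish is 43 days.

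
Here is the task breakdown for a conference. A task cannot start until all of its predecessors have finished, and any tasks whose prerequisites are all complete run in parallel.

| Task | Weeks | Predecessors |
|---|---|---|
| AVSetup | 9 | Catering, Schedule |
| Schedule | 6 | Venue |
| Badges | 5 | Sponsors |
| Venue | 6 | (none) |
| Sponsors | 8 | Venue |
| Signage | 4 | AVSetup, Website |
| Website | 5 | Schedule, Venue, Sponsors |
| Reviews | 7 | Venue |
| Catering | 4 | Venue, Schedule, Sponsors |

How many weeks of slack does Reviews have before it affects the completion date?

The longest chain is Venue→Sponsors→Catering→AVSetup→Signage = 6+8+4+9+4 = 31; overall finish 31 weeks.
Longest path through Reviews: 13 weeks (earliest finish 13, latest finish 31).
Float = 31 − 13 = 18.

18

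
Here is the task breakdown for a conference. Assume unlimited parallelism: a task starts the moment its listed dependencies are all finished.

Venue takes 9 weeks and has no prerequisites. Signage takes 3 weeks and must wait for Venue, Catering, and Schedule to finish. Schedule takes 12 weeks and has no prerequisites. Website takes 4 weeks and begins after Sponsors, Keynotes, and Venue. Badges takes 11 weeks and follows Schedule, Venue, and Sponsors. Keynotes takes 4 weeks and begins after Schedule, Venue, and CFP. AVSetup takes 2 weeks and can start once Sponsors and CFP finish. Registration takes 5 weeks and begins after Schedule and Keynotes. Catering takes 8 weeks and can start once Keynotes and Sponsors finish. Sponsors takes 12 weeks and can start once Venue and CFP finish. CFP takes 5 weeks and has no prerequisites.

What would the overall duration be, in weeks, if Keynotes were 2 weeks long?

Critical path before the change: Venue→Sponsors→Catering→Signage = 9+12+8+3 = 32 giving 32 weeks.
The longest path through Keynotes is only 27 weeks, so Keynotes has float 5.
That remains the longest chain; total 32 weeks.

32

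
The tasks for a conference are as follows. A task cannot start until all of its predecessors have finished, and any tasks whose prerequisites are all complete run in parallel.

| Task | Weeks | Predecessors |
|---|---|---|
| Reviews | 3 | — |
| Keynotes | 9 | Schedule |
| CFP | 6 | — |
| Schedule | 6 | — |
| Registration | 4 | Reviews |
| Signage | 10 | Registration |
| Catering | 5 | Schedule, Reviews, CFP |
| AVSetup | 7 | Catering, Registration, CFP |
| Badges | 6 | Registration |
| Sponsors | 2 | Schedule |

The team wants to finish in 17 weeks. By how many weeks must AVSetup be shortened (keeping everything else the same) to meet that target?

1

Current finish: 18 weeks; target: 17.
AVSetup is on every critical path, so each week cut from AVSetup cuts the finish by one (this holds down to a finish of 17).
Need 18 − 17 = 1 week off AVSetup → AVSetup becomes 6 weeks, finish becomes 17.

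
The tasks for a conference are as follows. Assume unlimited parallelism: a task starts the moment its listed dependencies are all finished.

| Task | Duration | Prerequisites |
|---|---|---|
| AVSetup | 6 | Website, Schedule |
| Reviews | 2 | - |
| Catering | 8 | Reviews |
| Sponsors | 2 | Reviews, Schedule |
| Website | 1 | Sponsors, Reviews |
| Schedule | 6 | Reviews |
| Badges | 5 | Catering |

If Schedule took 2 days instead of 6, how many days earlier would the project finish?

Actual critical path: Reviews→Schedule→Sponsors→Website→AVSetup = 2+6+2+1+6 = 17 ⇒ 17 days.
Since Schedule is critical, the -4 change carries straight to that chain (now 13 days).
The binding chain switches to Reviews→Catering→Badges = 2+8+5 = 15; finish 15 days.
Change in finish: 15 − 17 = -2 days.

2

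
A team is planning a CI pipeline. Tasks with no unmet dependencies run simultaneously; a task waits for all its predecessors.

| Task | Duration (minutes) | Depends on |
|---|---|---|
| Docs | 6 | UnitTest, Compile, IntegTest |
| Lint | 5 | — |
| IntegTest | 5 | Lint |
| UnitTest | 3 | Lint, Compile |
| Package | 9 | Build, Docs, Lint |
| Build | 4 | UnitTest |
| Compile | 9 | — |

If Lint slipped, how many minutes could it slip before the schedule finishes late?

Compile→UnitTest→Docs→Package = 9+3+6+9 = 27 sets the makespan at 27 minutes.
Lint finishes as early as 5 and must finish by 7.
So Lint can slip 7 − 5 = 2 minutes.

2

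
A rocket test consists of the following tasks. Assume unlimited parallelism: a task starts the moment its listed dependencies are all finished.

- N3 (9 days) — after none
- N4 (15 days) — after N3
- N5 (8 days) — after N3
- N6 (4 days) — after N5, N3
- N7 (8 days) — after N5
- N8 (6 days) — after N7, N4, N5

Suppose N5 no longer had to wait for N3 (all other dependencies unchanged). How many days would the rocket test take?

30

With the dependency in place, N3→N5→N7→N8 = 9+8+8+6 = 31 sets the finish at 31 days.
Without N3→N5, N5's earliest start moves from 9 to 0.
New critical path: N3→N4→N8 = 9+15+6 = 30 ⇒ 30 days.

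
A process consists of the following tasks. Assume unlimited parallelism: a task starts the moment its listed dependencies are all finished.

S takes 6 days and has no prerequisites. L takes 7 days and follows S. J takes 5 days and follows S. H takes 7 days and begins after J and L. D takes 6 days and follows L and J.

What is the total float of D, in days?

1

Critical path: S→L→H = 6+7+7 = 20, so the finish is 20 days.
D finishes as early as 19 and must finish by 20.
Slack of D = 14 − 13 = 1 day.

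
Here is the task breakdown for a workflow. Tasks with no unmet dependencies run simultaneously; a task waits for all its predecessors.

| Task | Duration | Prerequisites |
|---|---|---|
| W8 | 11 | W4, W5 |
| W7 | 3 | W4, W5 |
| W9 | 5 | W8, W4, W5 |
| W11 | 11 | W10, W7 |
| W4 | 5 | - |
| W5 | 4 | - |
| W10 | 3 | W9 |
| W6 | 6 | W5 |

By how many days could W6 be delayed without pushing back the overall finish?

W4→W8→W9→W10→W11 = 5+11+5+3+11 = 35 sets the makespan at 35 days.
The longest chain containing W6 totals 10 days.
So W6 can slip 35 − 10 = 25 days.

25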